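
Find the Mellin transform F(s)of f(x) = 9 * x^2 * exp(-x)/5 9 * gamma(s + 2)/5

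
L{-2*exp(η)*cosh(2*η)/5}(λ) 2*(1 - λ)/(5*((λ - 1)^2 - 4))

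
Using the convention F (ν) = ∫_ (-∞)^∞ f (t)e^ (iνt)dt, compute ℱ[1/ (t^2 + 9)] pi * exp (-3 * Abs (ν))/3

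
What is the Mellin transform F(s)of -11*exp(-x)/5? -11*gamma(s)/5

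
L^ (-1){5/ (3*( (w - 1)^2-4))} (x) 5*exp (x)*sinh (2*x)/6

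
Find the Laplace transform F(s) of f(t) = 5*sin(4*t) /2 10/(s^2 + 16) 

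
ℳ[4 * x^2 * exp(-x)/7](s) 4 * gamma(s+2)/7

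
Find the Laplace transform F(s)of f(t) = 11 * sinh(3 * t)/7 33/(7 * (s^2 - 9))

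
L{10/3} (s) 10/ (3*s)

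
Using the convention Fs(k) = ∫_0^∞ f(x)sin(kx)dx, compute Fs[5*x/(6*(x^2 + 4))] 5*pi*exp(-2*k)/12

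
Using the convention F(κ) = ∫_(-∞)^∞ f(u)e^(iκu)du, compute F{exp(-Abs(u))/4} 1/(2*(κ^2 + 1))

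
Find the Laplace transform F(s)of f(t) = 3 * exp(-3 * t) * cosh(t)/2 3 * (s + 3)/(2 * ((s + 3)^2 - 1))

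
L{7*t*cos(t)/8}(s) 7*(s^2 - 1)/(8*(s^2 + 1)^2)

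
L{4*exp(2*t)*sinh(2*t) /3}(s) 8/(3*s*(s - 4) ) 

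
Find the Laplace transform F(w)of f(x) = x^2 2/w^3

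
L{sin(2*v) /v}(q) atan(2/q) 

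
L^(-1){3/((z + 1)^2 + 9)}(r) exp(-r) * sin(3 * r)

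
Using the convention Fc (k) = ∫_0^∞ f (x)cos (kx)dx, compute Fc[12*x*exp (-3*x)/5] 12*(9 - k^2)/ (5*(k^2 + 9)^2)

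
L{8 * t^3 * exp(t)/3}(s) 16/(s - 1)^4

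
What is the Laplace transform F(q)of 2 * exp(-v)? 2/(q + 1)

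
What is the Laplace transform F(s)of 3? 3/s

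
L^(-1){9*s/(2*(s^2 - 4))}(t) 9*cosh(2*t)/2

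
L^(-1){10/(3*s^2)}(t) 10*t/3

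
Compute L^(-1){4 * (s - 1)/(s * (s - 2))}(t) 4 * exp(t) * cosh(t)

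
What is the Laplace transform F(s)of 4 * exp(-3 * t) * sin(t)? 4/((s + 3)^2 + 1)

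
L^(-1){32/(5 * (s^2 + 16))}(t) 8 * sin(4 * t)/5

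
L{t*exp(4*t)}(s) (s - 4)^(-2)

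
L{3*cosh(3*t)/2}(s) 3*s/(2*(s^2 - 9))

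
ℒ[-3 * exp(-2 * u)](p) -3/(p + 2)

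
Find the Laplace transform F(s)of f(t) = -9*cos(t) -9*s/(s^2+1)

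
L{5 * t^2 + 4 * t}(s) 4/s^2 + 10/s^3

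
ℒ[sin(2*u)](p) 2/(p^2 + 4)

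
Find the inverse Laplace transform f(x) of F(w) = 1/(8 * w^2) x/8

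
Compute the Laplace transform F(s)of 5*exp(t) 5/(s - 1)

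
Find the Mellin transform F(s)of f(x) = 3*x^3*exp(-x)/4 3*gamma(s + 3)/4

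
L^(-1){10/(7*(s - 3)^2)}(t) 10*t*exp(3*t)/7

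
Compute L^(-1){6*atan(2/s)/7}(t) 6*sin(2*t)/(7*t)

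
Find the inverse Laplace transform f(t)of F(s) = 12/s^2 12 * t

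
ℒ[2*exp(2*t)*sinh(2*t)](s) 4/(s*(s - 4) ) 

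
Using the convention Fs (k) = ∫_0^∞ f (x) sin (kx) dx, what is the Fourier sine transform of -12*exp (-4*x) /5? -12*k/ (5*k^2 + 80) 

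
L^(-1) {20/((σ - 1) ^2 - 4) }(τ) 10 * exp(τ) * sinh(2 * τ) 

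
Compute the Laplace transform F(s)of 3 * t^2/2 3/s^3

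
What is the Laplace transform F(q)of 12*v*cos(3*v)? 12*(q^2-9)/(q^2 + 9)^2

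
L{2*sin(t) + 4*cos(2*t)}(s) 2/(s^2 + 1) + 4*s/(s^2 + 4)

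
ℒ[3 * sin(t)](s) 3/(s^2 + 1)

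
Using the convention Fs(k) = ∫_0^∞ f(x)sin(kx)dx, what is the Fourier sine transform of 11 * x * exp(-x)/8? 11 * k/(4 * (k^2 + 1)^2)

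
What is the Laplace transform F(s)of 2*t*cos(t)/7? 2*(s^2-1)/(7*(s^2 + 1)^2)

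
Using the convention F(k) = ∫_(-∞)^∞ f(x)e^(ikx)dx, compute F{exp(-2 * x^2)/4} sqrt(2) * sqrt(pi) * exp(-k^2/8)/8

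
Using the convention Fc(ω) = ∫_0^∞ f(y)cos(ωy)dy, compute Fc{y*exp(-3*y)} (9 - ω^2)/(ω^2 + 9)^2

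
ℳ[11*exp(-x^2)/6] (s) 11*gamma(s/2)/12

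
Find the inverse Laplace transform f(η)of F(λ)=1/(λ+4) exp(-4*η)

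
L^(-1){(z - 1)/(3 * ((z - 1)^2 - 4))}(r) exp(r) * cosh(2 * r)/3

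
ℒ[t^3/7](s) 6/(7*s^4)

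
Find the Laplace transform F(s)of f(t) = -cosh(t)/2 -s/(2 * s^2 - 2)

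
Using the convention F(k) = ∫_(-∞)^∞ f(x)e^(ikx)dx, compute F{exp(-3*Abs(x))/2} 3/(k^2 + 9)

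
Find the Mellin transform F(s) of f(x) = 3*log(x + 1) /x -3*pi*csc(pi*s) /(s - 1) 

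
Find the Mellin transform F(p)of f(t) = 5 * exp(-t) 5 * gamma(p)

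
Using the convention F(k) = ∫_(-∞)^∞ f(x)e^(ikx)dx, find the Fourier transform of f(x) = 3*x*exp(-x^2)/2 3*I*sqrt(pi)*k*exp(-k^2/4)/4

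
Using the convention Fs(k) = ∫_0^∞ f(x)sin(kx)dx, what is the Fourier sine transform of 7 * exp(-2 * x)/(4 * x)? 7 * atan(k/2)/4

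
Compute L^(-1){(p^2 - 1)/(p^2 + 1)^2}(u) u * cos(u)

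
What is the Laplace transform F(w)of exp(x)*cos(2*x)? (w - 1)/((w - 1)^2 + 4)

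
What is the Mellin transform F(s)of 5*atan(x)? -5*pi*sec(pi*s/2)/(2*s)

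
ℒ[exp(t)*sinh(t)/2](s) 1/(2*s*(s - 2))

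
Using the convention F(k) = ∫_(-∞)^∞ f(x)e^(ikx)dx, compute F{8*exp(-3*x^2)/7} 8*sqrt(3)*sqrt(pi)*exp(-k^2/12)/21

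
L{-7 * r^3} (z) -42/z^4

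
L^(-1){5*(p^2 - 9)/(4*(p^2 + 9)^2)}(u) 5*u*cos(3*u)/4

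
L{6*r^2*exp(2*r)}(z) 12/(z - 2)^3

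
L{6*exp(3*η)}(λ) 6/(λ - 3)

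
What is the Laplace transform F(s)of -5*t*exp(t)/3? -5/(3*(s - 1)^2)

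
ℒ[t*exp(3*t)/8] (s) 1/(8*(s - 3)^2)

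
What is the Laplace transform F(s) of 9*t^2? 18/s^3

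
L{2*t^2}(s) 4/s^3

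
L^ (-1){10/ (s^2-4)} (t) 5 * sinh (2 * t)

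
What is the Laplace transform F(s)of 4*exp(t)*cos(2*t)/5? 4*(s - 1)/(5*((s - 1)^2+4))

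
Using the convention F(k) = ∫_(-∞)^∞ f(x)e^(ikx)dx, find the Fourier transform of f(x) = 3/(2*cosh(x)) 3*pi/(2*cosh(pi*k/2))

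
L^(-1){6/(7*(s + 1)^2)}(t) 6*t*exp(-t)/7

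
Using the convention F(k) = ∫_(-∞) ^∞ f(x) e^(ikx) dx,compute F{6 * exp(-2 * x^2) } 3 * sqrt(2) * sqrt(pi) * exp(-k^2/8) 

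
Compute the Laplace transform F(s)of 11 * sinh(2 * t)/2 11/(s^2 - 4)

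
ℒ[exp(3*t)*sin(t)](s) 1/((s - 3) ^2 + 1) 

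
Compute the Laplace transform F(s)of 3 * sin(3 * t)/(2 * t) 3 * atan(3/s)/2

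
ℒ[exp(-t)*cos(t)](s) (s + 1)/((s + 1)^2 + 1)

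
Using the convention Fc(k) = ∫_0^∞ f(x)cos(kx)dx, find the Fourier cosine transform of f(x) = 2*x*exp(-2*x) 2*(4 - k^2)/(k^2 + 4)^2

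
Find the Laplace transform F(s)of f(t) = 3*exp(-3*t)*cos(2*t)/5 3*(s+3)/(5*((s+3)^2+4))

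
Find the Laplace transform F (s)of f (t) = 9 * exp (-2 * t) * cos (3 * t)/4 9 * (s + 2)/ (4 * ( (s + 2)^2 + 9))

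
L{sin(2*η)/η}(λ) atan(2/λ)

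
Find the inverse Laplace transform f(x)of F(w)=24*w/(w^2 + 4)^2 6*x*sin(2*x)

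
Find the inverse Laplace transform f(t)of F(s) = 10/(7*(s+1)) 10*exp(-t)/7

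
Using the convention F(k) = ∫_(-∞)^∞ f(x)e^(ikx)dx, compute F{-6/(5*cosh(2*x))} -3*pi/(5*cosh(pi*k/4))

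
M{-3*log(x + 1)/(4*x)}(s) 3*pi*csc(pi*s)/(4*(s - 1))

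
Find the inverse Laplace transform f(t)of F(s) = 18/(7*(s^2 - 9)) 6*sinh(3*t)/7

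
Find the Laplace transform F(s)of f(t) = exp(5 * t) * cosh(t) (s - 5)/((s - 5)^2 - 1)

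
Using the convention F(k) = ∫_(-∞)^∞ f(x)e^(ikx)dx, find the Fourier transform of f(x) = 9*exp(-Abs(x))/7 18/(7*(k^2 + 1))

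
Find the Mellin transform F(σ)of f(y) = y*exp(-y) gamma(σ + 1)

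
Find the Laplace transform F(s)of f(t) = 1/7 1/(7*s)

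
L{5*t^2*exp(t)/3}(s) 10/(3*(s - 1)^3)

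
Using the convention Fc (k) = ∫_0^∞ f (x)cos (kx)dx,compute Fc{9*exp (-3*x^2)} 3*sqrt (3)*sqrt (pi)*exp (-k^2/12)/2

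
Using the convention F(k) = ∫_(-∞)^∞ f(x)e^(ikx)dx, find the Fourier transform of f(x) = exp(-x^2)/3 sqrt(pi) * exp(-k^2/4)/3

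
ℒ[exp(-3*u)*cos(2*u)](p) (p+3)/((p+3)^2+4)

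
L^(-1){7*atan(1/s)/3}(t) 7*sin(t)/(3*t)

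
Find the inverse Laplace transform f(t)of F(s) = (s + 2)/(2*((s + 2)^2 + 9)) exp(-2*t)*cos(3*t)/2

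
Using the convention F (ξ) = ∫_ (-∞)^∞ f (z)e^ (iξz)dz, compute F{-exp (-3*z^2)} -sqrt (3)*sqrt (pi)*exp (-ξ^2/12)/3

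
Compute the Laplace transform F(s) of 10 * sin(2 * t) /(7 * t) 10 * atan(2/s) /7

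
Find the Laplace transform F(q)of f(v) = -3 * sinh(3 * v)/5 -9/(5 * q^2 - 45)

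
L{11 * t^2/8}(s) 11/(4 * s^3) 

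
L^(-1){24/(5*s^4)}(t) 4*t^3/5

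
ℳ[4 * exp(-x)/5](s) 4 * gamma(s)/5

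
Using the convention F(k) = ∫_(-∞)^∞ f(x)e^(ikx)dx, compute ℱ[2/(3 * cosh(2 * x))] pi/(3 * cosh(pi * k/4))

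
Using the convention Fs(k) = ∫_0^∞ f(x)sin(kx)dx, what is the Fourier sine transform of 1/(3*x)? pi/6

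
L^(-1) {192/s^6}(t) 8*t^5/5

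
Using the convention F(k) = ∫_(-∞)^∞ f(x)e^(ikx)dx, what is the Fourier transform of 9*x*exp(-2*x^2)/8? 9*sqrt(2)*I*sqrt(pi)*k*exp(-k^2/8)/64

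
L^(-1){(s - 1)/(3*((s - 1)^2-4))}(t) exp(t)*cosh(2*t)/3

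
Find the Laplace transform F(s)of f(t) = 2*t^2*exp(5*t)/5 4/(5*(s - 5)^3)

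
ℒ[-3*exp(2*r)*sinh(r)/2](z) -3/(2*(z - 2)^2-2)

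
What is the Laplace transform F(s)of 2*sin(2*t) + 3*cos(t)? 4/(s^2 + 4) + 3*s/(s^2 + 1)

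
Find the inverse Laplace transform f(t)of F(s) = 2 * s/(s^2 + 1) 2 * cos(t)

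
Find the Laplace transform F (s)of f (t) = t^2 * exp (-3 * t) 2/ (s + 3)^3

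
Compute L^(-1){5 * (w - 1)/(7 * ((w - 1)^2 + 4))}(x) 5 * exp(x) * cos(2 * x)/7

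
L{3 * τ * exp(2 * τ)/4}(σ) 3/(4 * (σ - 2)^2)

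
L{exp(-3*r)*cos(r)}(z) (z + 3)/((z + 3)^2 + 1)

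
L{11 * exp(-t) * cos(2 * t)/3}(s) 11 * (s+1)/(3 * ((s+1)^2+4))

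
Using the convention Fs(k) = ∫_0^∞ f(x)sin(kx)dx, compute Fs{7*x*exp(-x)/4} 7*k/(2*(k^2 + 1)^2)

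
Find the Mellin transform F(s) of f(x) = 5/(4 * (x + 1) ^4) 5 * gamma(s) * gamma(4 - s) /24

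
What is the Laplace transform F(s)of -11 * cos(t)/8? -11 * s/(8 * s^2 + 8)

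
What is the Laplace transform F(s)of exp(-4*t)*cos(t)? (s + 4)/((s + 4)^2 + 1)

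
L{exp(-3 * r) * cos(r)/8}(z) (z + 3)/(8 * ((z + 3)^2 + 1))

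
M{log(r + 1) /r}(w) -pi * csc(pi * w) /(w - 1) 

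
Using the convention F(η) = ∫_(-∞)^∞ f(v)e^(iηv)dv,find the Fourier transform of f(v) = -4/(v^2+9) -4*pi*exp(-3*Abs(η))/3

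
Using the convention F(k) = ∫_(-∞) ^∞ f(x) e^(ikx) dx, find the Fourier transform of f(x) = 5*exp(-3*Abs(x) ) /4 15/(2*(k^2+9) ) 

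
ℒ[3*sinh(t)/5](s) 3/(5*(s^2 - 1))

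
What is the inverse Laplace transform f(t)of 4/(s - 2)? 4 * exp(2 * t)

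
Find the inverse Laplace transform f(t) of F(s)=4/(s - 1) 4 * exp(t) 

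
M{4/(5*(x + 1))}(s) 4*pi*csc(pi*s)/5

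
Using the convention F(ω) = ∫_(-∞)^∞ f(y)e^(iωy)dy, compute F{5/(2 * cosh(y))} 5 * pi/(2 * cosh(pi * ω/2))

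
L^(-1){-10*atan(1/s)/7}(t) -10*sin(t)/(7*t)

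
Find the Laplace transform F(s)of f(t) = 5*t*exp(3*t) 5/(s - 3)^2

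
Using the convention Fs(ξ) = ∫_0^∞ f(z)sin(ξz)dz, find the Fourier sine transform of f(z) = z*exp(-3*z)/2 3*ξ/(ξ^2 + 9)^2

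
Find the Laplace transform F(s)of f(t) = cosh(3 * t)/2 s/(2 * (s^2 - 9))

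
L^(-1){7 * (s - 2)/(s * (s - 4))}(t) 7 * exp(2 * t) * cosh(2 * t)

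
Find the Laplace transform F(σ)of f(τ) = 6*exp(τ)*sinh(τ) 6/(σ*(σ - 2))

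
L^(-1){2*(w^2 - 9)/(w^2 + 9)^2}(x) 2*x*cos(3*x)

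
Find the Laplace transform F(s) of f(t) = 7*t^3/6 7/s^4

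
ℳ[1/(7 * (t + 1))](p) pi * csc(pi * p)/7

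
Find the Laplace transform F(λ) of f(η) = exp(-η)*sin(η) 1/((λ + 1) ^2 + 1) 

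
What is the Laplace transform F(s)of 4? 4/s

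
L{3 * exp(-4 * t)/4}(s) 3/(4 * (s + 4))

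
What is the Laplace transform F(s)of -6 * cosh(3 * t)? -6 * s/(s^2-9)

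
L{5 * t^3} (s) 30/s^4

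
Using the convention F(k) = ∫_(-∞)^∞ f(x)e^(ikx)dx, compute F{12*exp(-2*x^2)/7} 6*sqrt(2)*sqrt(pi)*exp(-k^2/8)/7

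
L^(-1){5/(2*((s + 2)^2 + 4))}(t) 5*exp(-2*t)*sin(2*t)/4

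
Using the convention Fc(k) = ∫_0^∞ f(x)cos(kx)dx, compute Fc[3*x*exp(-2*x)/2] 3*(4 - k^2)/(2*(k^2 + 4)^2)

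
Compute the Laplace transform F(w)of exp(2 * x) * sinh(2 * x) 2/(w * (w - 4))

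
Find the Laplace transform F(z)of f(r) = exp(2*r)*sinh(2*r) 2/(z*(z - 4))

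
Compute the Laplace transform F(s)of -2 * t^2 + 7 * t 7/s^2 - 4/s^3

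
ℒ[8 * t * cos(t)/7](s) 8 * (s^2 - 1)/(7 * (s^2+1)^2)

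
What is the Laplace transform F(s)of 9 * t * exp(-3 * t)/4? 9/(4 * (s + 3)^2)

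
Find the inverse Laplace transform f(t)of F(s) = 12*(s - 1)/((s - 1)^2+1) 12*exp(t)*cos(t)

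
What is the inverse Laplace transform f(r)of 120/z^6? r^5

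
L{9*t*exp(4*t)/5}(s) 9/(5*(s - 4)^2)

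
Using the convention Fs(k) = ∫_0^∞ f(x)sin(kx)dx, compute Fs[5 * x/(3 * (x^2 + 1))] 5 * pi * exp(-k)/6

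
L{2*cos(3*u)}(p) 2*p/(p^2+9)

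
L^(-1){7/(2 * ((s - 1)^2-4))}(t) 7 * exp(t) * sinh(2 * t)/4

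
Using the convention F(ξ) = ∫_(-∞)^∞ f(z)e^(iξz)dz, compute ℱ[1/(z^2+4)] pi*exp(-2*Abs(ξ))/2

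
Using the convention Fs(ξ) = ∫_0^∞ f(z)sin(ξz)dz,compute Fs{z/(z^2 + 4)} pi * exp(-2 * ξ)/2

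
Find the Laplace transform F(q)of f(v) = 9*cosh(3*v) 9*q/(q^2 - 9)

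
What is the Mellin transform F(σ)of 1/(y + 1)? pi*csc(pi*σ)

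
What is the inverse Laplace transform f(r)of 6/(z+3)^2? 6 * r * exp(-3 * r)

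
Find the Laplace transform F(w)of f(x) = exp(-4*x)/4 1/(4*(w + 4))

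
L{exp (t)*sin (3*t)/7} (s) 3/ (7*( (s - 1)^2 + 9))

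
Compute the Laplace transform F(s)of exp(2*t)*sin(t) 1/((s - 2)^2+1)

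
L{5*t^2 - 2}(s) 10/s^3 - 2/s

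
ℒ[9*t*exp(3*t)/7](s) 9/(7*(s - 3)^2)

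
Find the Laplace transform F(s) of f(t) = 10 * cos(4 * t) 10 * s/(s^2 + 16) 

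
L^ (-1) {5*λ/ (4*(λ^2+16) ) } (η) 5*cos (4*η) /4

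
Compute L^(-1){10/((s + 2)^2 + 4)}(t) 5*exp(-2*t)*sin(2*t)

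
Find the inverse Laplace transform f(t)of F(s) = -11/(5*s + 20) -11*exp(-4*t)/5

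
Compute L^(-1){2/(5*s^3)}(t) t^2/5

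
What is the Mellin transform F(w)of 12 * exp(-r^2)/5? 6 * gamma(w/2)/5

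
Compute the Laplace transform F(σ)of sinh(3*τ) 3/(σ^2 - 9)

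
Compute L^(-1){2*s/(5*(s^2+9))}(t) 2*cos(3*t)/5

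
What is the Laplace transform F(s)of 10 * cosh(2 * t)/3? 10 * s/(3 * (s^2 - 4))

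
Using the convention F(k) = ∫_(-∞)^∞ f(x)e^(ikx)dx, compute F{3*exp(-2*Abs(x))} 12/(k^2 + 4)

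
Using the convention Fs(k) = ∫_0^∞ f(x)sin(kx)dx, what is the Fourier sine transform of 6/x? 3*pi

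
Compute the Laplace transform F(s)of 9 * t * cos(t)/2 9 * (s^2 - 1)/(2 * (s^2 + 1)^2)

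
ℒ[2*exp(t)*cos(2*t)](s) 2*(s - 1) /((s - 1) ^2 + 4) 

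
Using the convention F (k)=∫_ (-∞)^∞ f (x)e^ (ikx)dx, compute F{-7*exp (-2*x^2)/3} -7*sqrt (2)*sqrt (pi)*exp (-k^2/8)/6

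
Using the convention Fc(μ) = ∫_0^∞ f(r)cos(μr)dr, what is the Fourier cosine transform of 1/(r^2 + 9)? pi*exp(-3*μ)/6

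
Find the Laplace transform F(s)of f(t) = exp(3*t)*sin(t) 1/((s - 3)^2 + 1)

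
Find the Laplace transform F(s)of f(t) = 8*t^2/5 16/(5*s^3)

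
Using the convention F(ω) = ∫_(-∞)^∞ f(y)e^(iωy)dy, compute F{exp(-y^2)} sqrt(pi)*exp(-ω^2/4)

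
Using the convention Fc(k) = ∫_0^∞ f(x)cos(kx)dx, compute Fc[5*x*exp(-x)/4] 5*(1 - k^2)/(4*(k^2+1)^2)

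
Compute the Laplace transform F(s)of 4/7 4/(7*s)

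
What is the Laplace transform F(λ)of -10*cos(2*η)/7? -10*λ/(7*λ^2 + 28)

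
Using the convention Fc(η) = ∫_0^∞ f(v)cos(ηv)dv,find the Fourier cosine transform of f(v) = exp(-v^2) sqrt(pi)*exp(-η^2/4)/2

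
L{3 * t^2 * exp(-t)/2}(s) 3/(s+1)^3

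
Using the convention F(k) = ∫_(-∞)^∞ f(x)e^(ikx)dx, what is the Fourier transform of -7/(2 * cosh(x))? -7 * pi/(2 * cosh(pi * k/2))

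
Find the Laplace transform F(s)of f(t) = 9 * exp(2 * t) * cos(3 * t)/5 9 * (s - 2)/(5 * ((s - 2)^2 + 9))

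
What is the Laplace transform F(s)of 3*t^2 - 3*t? 6/s^3 - 3/s^2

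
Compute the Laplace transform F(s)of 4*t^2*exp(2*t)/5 8/(5*(s - 2)^3)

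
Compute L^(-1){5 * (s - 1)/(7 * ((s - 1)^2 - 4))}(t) 5 * exp(t) * cosh(2 * t)/7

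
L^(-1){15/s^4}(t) 5*t^3/2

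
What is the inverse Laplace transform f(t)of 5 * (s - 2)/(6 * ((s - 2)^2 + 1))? 5 * exp(2 * t) * cos(t)/6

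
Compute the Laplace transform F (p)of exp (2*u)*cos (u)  (p - 2)/ ( (p - 2)^2 + 1)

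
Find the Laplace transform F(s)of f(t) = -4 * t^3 -24/s^4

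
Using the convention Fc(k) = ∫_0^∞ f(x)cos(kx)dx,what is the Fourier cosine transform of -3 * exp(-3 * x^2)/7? -sqrt(3) * sqrt(pi) * exp(-k^2/12)/14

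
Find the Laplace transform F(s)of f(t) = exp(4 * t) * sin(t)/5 1/(5 * ((s - 4)^2 + 1))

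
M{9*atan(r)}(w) -9*pi*sec(pi*w/2)/(2*w)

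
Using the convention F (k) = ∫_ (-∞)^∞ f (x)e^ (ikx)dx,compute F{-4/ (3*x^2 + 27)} -4*pi*exp (-3*Abs (k))/9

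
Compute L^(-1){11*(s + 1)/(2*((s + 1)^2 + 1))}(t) 11*exp(-t)*cos(t)/2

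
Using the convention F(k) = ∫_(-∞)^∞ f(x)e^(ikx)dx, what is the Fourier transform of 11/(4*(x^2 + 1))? 11*pi*exp(-Abs(k))/4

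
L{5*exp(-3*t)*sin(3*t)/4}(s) 15/(4*((s + 3)^2 + 9))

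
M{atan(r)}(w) -pi * sec(pi * w/2)/(2 * w)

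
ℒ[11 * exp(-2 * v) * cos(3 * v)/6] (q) 11 * (q + 2)/(6 * ((q + 2)^2 + 9))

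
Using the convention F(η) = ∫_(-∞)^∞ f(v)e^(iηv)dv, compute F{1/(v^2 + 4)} pi*exp(-2*Abs(η))/2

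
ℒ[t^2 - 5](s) 2/s^3 - 5/s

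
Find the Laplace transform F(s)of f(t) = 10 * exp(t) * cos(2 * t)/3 10 * (s - 1)/(3 * ((s - 1)^2 + 4))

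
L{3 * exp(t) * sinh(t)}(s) 3/(s * (s - 2))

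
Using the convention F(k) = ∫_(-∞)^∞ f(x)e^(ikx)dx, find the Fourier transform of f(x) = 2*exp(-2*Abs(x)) 8/(k^2+4)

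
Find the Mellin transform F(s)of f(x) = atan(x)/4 -pi * sec(pi * s/2)/(8 * s)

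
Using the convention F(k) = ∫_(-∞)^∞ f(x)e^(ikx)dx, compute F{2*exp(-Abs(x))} 4/(k^2 + 1)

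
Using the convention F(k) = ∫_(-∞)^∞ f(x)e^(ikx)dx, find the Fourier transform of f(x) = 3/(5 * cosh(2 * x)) 3 * pi/(10 * cosh(pi * k/4))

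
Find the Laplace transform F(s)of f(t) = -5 -5/s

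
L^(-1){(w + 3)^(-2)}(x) x*exp(-3*x)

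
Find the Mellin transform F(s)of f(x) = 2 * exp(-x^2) gamma(s/2)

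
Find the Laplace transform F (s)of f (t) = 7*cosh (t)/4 7*s/ (4*(s^2-1))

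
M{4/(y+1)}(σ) 4*pi*csc(pi*σ)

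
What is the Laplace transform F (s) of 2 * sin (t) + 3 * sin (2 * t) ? 6/ (s^2 + 4) + 2/ (s^2 + 1) 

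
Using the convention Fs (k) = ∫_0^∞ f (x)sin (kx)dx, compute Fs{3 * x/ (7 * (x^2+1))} 3 * pi * exp (-k)/14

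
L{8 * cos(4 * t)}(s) 8 * s/(s^2 + 16)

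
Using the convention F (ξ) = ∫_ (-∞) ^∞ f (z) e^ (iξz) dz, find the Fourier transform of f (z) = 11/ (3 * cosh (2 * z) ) 11 * pi/ (6 * cosh (pi * ξ/4) ) 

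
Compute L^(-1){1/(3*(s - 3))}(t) exp(3*t)/3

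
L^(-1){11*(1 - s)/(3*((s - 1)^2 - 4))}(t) -11*exp(t)*cosh(2*t)/3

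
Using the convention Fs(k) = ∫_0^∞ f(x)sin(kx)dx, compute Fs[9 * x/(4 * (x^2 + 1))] 9 * pi * exp(-k)/8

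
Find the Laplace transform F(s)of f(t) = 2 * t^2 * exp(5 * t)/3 4/(3 * (s - 5)^3)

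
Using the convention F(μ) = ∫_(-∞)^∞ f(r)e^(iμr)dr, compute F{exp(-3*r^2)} sqrt(3)*sqrt(pi)*exp(-μ^2/12)/3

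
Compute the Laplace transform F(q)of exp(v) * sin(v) 1/((q - 1)^2+1)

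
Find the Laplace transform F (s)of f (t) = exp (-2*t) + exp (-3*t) 1/ (s + 2) + 1/ (s + 3)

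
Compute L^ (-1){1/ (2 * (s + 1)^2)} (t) t * exp (-t)/2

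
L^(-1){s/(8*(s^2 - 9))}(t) cosh(3*t)/8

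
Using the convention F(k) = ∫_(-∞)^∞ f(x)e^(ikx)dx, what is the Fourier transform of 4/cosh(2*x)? 2*pi/cosh(pi*k/4)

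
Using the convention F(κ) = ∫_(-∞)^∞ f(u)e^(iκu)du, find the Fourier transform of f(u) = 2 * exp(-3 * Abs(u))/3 4/(κ^2 + 9)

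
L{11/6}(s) 11/(6*s)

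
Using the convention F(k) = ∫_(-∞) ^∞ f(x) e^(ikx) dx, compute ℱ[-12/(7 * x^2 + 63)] -4 * pi * exp(-3 * Abs(k) ) /7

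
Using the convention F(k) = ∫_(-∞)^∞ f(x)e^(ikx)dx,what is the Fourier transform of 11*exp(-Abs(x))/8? 11/(4*(k^2 + 1))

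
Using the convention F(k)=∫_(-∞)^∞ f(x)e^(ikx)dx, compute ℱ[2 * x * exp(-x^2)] I * sqrt(pi) * k * exp(-k^2/4)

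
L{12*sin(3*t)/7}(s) 36/(7*(s^2+9))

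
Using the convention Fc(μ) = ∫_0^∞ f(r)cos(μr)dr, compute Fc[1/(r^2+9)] pi * exp(-3 * μ)/6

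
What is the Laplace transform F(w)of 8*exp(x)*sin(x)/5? 8/(5*((w - 1)^2 + 1))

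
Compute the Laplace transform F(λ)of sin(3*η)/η atan(3/λ)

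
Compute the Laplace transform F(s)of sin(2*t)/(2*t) atan(2/s)/2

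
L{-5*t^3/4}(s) -15/(2*s^4)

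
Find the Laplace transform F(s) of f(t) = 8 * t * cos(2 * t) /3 8 * (s^2 - 4) /(3 * (s^2 + 4) ^2) 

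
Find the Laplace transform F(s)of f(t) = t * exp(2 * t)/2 1/(2 * (s - 2)^2)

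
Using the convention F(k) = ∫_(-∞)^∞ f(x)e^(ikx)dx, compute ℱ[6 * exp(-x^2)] 6 * sqrt(pi) * exp(-k^2/4)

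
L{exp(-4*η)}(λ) 1/(λ + 4)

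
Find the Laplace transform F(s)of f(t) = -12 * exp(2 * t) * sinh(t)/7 -12/(7 * (s - 2)^2 - 7)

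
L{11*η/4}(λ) 11/(4*λ^2)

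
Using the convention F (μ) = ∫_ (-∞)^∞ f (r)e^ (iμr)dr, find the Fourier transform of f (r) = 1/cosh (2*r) pi/ (2*cosh (pi*μ/4))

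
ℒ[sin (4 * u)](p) 4/ (p^2 + 16)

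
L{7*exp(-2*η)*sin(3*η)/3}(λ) 7/((λ+2)^2+9)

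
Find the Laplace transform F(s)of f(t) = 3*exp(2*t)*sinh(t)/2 3/(2*((s - 2)^2 - 1))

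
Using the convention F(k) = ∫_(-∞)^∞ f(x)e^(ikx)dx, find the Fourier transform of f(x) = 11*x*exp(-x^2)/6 11*I*sqrt(pi)*k*exp(-k^2/4)/12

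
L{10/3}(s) 10/(3*s)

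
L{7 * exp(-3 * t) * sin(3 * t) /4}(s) 21/(4 * ((s + 3) ^2 + 9) ) 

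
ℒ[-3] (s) -3/s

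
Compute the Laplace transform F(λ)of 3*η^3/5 18/(5*λ^4)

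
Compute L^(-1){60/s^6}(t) t^5/2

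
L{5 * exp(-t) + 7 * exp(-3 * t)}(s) 7/(s + 3) + 5/(s + 1)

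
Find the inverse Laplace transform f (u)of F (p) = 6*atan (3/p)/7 6*sin (3*u)/ (7*u)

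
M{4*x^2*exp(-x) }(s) 4*gamma(s + 2) 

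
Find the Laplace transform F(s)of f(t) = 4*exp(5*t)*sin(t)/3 4/(3*((s - 5)^2 + 1))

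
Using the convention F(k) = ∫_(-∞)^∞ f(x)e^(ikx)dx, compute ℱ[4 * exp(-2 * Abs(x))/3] 16/(3 * (k^2 + 4))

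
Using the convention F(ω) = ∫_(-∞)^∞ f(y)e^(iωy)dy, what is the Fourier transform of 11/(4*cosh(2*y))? 11*pi/(8*cosh(pi*ω/4))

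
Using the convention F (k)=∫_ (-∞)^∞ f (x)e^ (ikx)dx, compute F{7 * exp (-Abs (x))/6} 7/ (3 * (k^2+1))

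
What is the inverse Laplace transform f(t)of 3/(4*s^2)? 3*t/4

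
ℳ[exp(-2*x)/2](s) gamma(s)/(2*2^s)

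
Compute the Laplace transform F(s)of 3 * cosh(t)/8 3 * s/(8 * (s^2 - 1))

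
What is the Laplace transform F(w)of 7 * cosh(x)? 7 * w/(w^2-1)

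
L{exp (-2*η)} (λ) 1/ (λ + 2)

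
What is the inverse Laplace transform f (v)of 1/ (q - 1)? exp (v)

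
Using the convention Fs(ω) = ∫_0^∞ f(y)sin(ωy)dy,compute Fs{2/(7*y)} pi/7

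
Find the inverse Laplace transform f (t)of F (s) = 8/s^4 4 * t^3/3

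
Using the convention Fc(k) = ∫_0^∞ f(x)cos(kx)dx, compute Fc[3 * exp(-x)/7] 3/(7 * (k^2 + 1))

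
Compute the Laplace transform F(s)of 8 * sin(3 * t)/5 24/(5 * (s^2 + 9))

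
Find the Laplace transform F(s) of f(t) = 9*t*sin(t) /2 9*s/(s^2 + 1) ^2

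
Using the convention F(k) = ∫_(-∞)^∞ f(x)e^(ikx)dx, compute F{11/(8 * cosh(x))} 11 * pi/(8 * cosh(pi * k/2))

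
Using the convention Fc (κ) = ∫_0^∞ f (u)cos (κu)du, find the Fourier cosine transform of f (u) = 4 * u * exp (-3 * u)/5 4 * (9 - κ^2)/ (5 * (κ^2 + 9)^2)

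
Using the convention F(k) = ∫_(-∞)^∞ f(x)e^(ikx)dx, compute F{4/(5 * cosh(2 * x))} 2 * pi/(5 * cosh(pi * k/4))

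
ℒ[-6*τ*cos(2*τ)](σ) 6*(4 - σ^2)/(σ^2 + 4)^2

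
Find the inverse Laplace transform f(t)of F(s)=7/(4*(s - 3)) 7*exp(3*t)/4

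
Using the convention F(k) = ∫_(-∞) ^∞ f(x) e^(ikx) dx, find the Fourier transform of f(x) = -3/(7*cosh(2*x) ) -3*pi/(14*cosh(pi*k/4) ) 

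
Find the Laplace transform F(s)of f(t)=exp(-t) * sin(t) 1/((s + 1)^2 + 1)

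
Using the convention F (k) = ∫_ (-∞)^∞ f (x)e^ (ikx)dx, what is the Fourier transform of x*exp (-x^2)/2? I*sqrt (pi)*k*exp (-k^2/4)/4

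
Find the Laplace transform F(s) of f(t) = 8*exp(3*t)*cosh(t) 8*(s - 3) /((s - 3) ^2 - 1) 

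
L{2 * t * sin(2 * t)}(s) 8 * s/(s^2 + 4)^2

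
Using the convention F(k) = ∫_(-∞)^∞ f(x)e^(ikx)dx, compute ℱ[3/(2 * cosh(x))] 3 * pi/(2 * cosh(pi * k/2))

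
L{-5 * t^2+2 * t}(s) 2/s^2 - 10/s^3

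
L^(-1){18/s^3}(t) 9 * t^2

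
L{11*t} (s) 11/s^2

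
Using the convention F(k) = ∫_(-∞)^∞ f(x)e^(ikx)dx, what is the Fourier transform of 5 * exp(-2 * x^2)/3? 5 * sqrt(2) * sqrt(pi) * exp(-k^2/8)/6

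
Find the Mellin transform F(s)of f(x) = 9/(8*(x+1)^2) -9*pi*(s - 1)/(8*sin(pi*s))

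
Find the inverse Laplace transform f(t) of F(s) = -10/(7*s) -10/7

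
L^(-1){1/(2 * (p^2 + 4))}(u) sin(2 * u)/4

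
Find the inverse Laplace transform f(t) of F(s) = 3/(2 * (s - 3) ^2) 3 * t * exp(3 * t) /2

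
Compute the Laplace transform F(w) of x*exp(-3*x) (w+3) ^(-2) 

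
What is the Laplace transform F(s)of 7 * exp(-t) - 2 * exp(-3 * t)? 7/(s + 1) - 2/(s + 3)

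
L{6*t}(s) 6/s^2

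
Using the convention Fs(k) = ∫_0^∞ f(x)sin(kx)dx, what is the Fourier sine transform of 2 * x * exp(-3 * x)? 12 * k/(k^2+9)^2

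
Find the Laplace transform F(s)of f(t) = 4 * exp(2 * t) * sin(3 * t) 12/((s - 2)^2 + 9)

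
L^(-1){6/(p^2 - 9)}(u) 2 * sinh(3 * u)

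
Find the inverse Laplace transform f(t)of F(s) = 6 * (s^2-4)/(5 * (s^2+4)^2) 6 * t * cos(2 * t)/5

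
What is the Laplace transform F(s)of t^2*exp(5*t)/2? (s - 5)^(-3)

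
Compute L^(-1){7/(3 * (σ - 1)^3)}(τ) 7 * τ^2 * exp(τ)/6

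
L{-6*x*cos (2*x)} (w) 6*(4 - w^2)/ (w^2 + 4)^2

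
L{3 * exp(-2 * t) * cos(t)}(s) 3 * (s + 2)/((s + 2)^2 + 1)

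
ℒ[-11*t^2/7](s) -22/(7*s^3)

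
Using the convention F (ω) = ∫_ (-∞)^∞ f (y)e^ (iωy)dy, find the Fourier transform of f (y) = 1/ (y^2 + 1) pi*exp (-Abs (ω))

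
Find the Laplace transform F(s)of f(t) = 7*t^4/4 42/s^5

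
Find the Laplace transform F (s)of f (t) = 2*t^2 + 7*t 7/s^2 + 4/s^3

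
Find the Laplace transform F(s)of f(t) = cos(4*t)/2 s/(2*(s^2 + 16))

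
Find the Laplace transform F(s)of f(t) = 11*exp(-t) 11/(s + 1)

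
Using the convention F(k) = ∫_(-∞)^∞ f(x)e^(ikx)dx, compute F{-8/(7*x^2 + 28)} -4*pi*exp(-2*Abs(k))/7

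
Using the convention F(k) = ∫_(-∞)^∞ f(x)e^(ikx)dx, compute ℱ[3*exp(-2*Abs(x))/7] 12/(7*(k^2 + 4))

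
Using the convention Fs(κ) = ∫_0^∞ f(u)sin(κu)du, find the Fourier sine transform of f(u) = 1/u pi/2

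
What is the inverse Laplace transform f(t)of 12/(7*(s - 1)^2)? 12*t*exp(t)/7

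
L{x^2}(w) 2/w^3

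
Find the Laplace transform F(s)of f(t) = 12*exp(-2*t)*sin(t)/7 12/(7*((s + 2)^2 + 1))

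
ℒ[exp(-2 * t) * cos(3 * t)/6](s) (s + 2)/(6 * ((s + 2)^2 + 9))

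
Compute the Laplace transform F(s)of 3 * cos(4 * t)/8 3 * s/(8 * (s^2 + 16))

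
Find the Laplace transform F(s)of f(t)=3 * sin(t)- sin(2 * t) 3/(s^2 + 1) - 2/(s^2 + 4)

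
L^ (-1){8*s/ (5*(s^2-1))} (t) 8*cosh (t)/5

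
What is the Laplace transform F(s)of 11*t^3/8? 33/(4*s^4)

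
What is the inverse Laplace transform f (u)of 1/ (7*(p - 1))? exp (u)/7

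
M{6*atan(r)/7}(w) -3*pi*sec(pi*w/2)/(7*w)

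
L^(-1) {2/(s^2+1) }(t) 2 * sin(t) 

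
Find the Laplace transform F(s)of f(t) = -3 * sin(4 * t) -12/(s^2 + 16)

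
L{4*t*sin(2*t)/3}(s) 16*s/(3*(s^2 + 4)^2)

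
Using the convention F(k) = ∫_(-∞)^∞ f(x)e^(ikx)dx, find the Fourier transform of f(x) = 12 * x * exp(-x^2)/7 6 * I * sqrt(pi) * k * exp(-k^2/4)/7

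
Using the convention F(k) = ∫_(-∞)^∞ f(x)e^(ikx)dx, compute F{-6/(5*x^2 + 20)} -3*pi*exp(-2*Abs(k))/5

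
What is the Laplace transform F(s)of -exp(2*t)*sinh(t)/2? -1/(2*(s - 2)^2 - 2)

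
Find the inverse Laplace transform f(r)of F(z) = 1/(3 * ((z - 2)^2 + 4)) exp(2 * r) * sin(2 * r)/6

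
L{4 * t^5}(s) 480/s^6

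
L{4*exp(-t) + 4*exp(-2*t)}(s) 4/(s + 1) + 4/(s + 2)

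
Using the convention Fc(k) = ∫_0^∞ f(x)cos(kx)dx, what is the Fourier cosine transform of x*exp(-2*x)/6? (4 - k^2)/(6*(k^2 + 4)^2)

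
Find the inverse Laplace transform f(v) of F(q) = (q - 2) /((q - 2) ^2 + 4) exp(2*v)*cos(2*v) 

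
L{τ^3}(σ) 6/σ^4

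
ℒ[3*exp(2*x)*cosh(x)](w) 3*(w - 2)/((w - 2)^2 - 1)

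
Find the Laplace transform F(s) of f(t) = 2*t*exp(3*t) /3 2/(3*(s - 3) ^2) 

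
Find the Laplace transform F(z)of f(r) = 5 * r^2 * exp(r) 10/(z - 1)^3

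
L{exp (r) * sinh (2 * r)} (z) 2/ ( (z - 1)^2 - 4)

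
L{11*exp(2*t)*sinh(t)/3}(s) 11/(3*((s - 2)^2 - 1))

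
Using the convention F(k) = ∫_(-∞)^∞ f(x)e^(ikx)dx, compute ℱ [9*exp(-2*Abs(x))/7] 36/(7*(k^2 + 4))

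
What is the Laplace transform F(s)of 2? 2/s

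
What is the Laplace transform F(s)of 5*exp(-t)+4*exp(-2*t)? 4/(s+2)+5/(s+1)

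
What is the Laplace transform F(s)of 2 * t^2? 4/s^3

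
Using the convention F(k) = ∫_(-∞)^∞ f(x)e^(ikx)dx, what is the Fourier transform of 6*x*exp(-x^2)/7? 3*I*sqrt(pi)*k*exp(-k^2/4)/7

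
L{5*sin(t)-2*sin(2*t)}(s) 5/(s^2 + 1)-4/(s^2 + 4)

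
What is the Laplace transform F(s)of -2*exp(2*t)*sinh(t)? -2/((s - 2)^2 - 1)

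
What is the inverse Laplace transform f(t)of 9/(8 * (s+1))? 9 * exp(-t)/8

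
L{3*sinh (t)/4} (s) 3/ (4*(s^2 - 1))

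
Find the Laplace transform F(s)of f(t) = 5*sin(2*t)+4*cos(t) 4*s/(s^2+1)+10/(s^2+4)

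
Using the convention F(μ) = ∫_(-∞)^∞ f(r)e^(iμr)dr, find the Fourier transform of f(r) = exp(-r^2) sqrt(pi)*exp(-μ^2/4)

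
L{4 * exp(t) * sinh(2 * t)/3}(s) 8/(3 * ((s - 1)^2 - 4))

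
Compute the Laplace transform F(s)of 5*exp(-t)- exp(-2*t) 5/(s + 1) - 1/(s + 2)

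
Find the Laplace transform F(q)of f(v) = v q^(-2)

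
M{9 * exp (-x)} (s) 9 * gamma (s)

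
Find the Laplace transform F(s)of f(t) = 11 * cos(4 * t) 11 * s/(s^2 + 16)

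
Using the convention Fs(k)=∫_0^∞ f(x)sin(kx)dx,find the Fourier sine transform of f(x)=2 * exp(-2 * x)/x 2 * atan(k/2)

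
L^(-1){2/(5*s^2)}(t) 2*t/5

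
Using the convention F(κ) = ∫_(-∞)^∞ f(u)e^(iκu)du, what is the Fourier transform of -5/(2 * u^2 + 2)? -5 * pi * exp(-Abs(κ))/2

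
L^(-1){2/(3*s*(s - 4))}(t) exp(2*t)*sinh(2*t)/3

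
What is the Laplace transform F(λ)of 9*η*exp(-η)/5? 9/(5*(λ + 1)^2)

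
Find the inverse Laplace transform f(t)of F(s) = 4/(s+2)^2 4 * t * exp(-2 * t)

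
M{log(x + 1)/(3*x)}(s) -pi*csc(pi*s)/(3*s - 3)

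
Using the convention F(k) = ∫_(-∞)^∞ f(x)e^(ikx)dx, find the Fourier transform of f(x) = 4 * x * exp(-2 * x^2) sqrt(2) * I * sqrt(pi) * k * exp(-k^2/8)/2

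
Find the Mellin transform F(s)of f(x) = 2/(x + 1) 2*pi*csc(pi*s)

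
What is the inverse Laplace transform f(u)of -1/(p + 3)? -exp(-3*u)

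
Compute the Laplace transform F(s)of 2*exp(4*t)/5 2/(5*(s - 4))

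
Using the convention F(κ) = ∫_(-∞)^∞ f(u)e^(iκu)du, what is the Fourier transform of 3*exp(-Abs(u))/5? 6/(5*(κ^2 + 1))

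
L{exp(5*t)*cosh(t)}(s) (s - 5)/((s - 5)^2 - 1)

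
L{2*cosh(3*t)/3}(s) 2*s/(3*(s^2 - 9))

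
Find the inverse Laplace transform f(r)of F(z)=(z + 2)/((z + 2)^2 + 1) exp(-2*r)*cos(r)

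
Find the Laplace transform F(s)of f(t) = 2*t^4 48/s^5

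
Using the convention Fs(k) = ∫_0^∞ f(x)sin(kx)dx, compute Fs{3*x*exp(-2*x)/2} 6*k/(k^2 + 4)^2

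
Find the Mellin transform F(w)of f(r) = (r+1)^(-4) gamma(w) * gamma(4 - w)/6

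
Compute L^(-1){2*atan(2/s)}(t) 2*sin(2*t)/t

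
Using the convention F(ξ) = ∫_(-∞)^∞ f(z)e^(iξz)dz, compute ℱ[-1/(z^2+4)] -pi * exp(-2 * Abs(ξ))/2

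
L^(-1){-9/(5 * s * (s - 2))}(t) -9 * exp(t) * sinh(t)/5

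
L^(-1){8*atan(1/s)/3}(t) 8*sin(t)/(3*t)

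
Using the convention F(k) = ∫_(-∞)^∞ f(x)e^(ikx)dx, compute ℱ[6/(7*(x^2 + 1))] 6*pi*exp(-Abs(k))/7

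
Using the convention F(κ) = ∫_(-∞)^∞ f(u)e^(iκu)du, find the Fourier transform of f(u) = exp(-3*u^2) sqrt(3)*sqrt(pi)*exp(-κ^2/12)/3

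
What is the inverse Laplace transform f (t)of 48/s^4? 8*t^3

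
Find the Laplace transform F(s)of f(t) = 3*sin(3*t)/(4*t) 3*atan(3/s)/4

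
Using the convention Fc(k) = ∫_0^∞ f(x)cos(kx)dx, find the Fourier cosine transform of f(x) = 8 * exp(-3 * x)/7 24/(7 * (k^2 + 9))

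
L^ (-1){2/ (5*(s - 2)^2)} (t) 2*t*exp (2*t)/5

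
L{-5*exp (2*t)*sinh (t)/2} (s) -5/ (2*(s - 2)^2 - 2)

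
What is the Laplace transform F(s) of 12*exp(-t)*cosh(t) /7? 12*(s + 1) /(7*s*(s + 2) ) 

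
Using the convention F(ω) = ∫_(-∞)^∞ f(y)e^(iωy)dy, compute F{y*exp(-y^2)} I*sqrt(pi)*ω*exp(-ω^2/4)/2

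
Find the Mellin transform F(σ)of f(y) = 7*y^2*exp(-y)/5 7*gamma(σ + 2)/5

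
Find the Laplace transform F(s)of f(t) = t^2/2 s^(-3)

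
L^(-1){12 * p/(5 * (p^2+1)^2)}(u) 6 * u * sin(u)/5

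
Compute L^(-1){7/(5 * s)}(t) 7/5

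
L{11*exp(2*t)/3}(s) 11/(3*(s - 2))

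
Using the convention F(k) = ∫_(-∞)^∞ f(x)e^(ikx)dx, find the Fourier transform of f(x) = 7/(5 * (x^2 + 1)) 7 * pi * exp(-Abs(k))/5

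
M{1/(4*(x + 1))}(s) pi*csc(pi*s)/4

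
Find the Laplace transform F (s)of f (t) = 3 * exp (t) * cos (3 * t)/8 3 * (s - 1)/ (8 * ( (s - 1)^2 + 9))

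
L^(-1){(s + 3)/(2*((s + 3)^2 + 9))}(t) exp(-3*t)*cos(3*t)/2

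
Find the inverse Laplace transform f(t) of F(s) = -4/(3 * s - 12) -4 * exp(4 * t) /3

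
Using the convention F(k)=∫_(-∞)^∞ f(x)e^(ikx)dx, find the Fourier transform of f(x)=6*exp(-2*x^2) 3*sqrt(2)*sqrt(pi)*exp(-k^2/8)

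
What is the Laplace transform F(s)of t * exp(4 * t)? (s - 4)^(-2)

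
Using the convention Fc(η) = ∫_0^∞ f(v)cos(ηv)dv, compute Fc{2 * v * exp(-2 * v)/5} 2 * (4 - η^2)/(5 * (η^2 + 4)^2)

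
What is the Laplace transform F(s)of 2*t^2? 4/s^3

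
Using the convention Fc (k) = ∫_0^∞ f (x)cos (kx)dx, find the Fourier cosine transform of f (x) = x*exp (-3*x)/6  (9 - k^2)/ (6*(k^2+9)^2)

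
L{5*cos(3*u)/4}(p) 5*p/(4*(p^2 + 9))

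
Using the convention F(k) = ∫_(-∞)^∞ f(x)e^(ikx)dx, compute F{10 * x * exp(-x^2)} 5 * I * sqrt(pi) * k * exp(-k^2/4)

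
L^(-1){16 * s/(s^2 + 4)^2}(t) 4 * t * sin(2 * t)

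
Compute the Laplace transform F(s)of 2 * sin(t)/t 2 * atan(1/s)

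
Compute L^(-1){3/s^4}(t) t^3/2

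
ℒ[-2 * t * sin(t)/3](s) -4 * s/(3 * (s^2 + 1)^2)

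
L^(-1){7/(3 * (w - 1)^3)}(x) 7 * x^2 * exp(x)/6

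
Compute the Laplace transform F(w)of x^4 24/w^5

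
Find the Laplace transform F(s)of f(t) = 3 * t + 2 2/s + 3/s^2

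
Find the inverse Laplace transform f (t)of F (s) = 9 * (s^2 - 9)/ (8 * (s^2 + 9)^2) 9 * t * cos (3 * t)/8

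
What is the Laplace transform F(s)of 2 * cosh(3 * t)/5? 2 * s/(5 * (s^2-9))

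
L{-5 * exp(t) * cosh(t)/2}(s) 5 * (1 - s)/(2 * s * (s - 2))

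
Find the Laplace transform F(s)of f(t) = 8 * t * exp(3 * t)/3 8/(3 * (s - 3)^2)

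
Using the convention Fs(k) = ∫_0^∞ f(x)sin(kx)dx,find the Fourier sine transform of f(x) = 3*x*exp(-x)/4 3*k/(2*(k^2 + 1)^2)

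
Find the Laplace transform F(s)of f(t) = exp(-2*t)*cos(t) (s + 2)/((s + 2)^2 + 1)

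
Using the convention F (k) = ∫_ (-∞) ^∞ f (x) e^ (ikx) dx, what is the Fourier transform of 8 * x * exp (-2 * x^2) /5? sqrt (2) * I * sqrt (pi) * k * exp (-k^2/8) /5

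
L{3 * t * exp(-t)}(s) 3/(s + 1)^2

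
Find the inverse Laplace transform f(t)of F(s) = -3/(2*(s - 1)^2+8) -3*exp(t)*sin(2*t)/4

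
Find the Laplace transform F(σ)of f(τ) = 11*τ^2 22/σ^3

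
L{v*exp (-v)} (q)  (q + 1)^ (-2)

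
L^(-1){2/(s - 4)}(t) 2*exp(4*t)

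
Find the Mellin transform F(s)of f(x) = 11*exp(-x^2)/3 11*gamma(s/2)/6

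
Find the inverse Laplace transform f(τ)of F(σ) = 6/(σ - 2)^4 τ^3*exp(2*τ)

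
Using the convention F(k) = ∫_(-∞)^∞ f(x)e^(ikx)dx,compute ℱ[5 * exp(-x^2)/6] 5 * sqrt(pi) * exp(-k^2/4)/6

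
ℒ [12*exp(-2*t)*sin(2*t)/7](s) 24/(7*((s + 2)^2 + 4))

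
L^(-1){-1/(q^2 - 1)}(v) -sinh(v)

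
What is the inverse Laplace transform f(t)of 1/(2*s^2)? t/2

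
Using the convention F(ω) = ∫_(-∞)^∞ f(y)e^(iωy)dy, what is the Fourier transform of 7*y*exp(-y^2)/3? 7*I*sqrt(pi)*ω*exp(-ω^2/4)/6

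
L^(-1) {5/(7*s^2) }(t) 5*t/7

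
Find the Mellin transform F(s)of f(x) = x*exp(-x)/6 gamma(s + 1)/6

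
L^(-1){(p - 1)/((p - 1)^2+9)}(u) exp(u)*cos(3*u)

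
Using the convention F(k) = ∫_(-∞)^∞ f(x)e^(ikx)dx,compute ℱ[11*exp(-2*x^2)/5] 11*sqrt(2)*sqrt(pi)*exp(-k^2/8)/10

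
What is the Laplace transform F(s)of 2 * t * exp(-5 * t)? 2/(s + 5)^2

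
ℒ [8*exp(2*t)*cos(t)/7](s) 8*(s - 2)/(7*((s - 2)^2 + 1))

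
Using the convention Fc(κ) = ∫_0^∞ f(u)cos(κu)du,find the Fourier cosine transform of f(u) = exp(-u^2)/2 sqrt(pi)*exp(-κ^2/4)/4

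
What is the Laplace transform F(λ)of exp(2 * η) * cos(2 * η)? (λ - 2)/((λ - 2)^2 + 4)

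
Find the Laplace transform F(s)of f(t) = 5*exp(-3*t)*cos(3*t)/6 5*(s + 3)/(6*((s + 3)^2 + 9))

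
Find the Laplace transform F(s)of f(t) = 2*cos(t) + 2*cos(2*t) 2*s/(s^2 + 1) + 2*s/(s^2 + 4)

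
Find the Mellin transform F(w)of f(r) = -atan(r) pi * sec(pi * w/2)/(2 * w)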